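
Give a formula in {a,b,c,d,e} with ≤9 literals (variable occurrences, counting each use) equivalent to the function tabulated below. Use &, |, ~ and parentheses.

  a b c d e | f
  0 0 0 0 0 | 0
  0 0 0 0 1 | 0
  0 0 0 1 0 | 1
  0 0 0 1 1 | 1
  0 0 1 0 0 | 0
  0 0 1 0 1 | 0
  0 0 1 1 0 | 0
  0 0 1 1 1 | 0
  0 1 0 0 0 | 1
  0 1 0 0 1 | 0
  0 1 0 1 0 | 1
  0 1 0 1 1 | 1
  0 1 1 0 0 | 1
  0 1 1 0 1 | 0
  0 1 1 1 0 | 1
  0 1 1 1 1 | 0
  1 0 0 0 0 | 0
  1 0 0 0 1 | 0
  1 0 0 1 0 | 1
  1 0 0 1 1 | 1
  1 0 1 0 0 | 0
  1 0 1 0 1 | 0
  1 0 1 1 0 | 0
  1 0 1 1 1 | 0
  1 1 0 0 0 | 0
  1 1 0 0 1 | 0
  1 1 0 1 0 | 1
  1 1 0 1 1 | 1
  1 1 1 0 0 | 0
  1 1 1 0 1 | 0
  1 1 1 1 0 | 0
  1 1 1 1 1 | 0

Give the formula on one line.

(((b & ~a) & ~e) | (~c & ((~d & c) | d)))

  ~a = 11111111111111110000000000000000
  (b & ~a) = 00000000111111110000000000000000
  ~e = 10101010101010101010101010101010
  ((b & ~a) & ~e) = 00000000101010100000000000000000
  ~c = 11110000111100001111000011110000
  ~d = 11001100110011001100110011001100
  (~d & c) = 00001100000011000000110000001100
  ((~d & c) | d) = 00111111001111110011111100111111
  (~c & ((~d & c) | d)) = 00110000001100000011000000110000
  (((b & ~a) & ~e) | (~c & ((~d & c) | d))) = 00110000101110100011000000110000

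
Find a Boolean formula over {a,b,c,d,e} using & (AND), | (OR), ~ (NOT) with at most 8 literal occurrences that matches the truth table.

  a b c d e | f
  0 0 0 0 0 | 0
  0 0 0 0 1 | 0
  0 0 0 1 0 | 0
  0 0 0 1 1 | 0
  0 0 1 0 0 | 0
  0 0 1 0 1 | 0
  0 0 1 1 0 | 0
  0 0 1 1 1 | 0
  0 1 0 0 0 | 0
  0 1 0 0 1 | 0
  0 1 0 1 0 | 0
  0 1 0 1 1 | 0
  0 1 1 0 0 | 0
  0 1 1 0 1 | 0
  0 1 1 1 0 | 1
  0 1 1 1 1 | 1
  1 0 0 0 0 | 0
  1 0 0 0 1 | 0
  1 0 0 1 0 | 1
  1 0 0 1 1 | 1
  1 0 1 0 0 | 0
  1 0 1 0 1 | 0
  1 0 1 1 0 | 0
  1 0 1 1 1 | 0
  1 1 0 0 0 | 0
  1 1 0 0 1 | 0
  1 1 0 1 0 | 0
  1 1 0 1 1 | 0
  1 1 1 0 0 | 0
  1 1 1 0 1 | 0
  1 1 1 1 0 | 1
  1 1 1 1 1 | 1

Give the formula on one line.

(((a | c) & (d & (c | (~b & ~c)))) & (~c | b))

  (a | c) = 00001111000011111111111111111111
  ~b = 11111111000000001111111100000000
  ~c = 11110000111100001111000011110000
  (~b & ~c) = 11110000000000001111000000000000
  (c | (~b & ~c)) = 11111111000011111111111100001111
  (d & (c | (~b & ~c))) = 00110011000000110011001100000011
  ((a | c) & (d & (c | (~b & ~c)))) = 00000011000000110011001100000011
  (~c | b) = 11110000111111111111000011111111
  (((a | c) & (d & (c | (~b & ~c)))) & (~c | b)) = 00000000000000110011000000000011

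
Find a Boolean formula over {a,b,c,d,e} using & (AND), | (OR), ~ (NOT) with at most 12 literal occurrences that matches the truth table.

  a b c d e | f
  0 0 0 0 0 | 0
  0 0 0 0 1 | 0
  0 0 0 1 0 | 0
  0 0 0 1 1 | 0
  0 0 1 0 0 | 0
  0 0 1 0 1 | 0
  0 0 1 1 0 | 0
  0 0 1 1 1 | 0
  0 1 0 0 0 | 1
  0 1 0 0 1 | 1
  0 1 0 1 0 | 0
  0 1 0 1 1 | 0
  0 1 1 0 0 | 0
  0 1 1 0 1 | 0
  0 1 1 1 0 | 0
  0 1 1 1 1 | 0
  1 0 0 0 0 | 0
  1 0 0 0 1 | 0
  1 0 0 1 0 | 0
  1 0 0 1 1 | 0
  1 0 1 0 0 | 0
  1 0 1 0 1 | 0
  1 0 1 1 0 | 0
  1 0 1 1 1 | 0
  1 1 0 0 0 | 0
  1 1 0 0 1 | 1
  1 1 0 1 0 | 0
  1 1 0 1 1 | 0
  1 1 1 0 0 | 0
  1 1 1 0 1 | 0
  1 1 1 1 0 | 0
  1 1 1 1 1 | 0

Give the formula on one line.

((~d & ((d & (a & ~c)) | b)) & (~c & (~a | (e & a))))

  ~d = 11001100110011001100110011001100
  ~c = 11110000111100001111000011110000
  (a & ~c) = 00000000000000001111000011110000
  (d & (a & ~c)) = 00000000000000000011000000110000
  ((d & (a & ~c)) | b) = 00000000111111110011000011111111
  (~d & ((d & (a & ~c)) | b)) = 00000000110011000000000011001100
  ~a = 11111111111111110000000000000000
  (e & a) = 00000000000000000101010101010101
  (~a | (e & a)) = 11111111111111110101010101010101
  (~c & (~a | (e & a))) = 11110000111100000101000001010000
  ((~d & ((d & (a & ~c)) | b)) & (~c & (~a | (e & a)))) = 00000000110000000000000001000000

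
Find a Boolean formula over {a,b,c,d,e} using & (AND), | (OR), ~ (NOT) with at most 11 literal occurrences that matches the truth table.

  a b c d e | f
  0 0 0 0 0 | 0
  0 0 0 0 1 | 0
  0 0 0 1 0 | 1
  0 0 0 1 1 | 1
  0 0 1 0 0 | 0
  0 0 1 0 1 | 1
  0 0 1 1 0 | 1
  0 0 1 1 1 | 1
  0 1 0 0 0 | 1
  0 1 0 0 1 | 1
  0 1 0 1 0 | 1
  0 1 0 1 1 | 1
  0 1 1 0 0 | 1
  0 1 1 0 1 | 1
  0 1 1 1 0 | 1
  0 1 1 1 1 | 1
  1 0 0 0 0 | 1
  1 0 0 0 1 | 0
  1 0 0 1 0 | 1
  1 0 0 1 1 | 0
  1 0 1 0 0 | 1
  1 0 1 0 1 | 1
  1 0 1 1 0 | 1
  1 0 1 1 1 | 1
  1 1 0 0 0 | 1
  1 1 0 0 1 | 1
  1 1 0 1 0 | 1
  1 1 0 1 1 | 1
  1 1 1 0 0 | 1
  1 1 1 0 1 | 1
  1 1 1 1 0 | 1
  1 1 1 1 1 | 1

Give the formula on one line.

((e & c) | ((d & ~a) | (b | (~e & (a & ~b)))))

  (e & c) = 00000101000001010000010100000101
  ~a = 11111111111111110000000000000000
  (d & ~a) = 00110011001100110000000000000000
  ~e = 10101010101010101010101010101010
  ~b = 11111111000000001111111100000000
  (a & ~b) = 00000000000000001111111100000000
  (~e & (a & ~b)) = 00000000000000001010101000000000
  (b | (~e & (a & ~b))) = 00000000111111111010101011111111
  ((d & ~a) | (b | (~e & (a & ~b)))) = 00110011111111111010101011111111
  ((e & c) | ((d & ~a) | (b | (~e & (a & ~b))))) = 00110111111111111010111111111111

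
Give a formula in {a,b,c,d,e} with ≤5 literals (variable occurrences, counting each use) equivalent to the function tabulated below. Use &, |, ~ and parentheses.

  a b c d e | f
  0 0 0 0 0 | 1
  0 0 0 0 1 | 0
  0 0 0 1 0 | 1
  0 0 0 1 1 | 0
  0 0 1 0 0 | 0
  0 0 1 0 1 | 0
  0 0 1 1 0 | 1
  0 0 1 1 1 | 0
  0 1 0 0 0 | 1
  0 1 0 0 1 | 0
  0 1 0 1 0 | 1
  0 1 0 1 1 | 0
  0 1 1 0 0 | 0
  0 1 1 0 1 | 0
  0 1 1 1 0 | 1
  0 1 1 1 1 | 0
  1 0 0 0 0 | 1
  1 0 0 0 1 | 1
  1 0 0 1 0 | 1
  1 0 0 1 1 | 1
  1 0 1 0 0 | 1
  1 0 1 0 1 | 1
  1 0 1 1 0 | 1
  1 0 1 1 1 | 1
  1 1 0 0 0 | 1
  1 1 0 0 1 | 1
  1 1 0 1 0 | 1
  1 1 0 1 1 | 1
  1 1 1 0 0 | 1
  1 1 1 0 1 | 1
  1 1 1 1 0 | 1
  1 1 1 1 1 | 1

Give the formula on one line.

  ~c = 11110000111100001111000011110000
  (a | ~c) = 11110000111100001111111111111111
  (d | (a | ~c)) = 11110011111100111111111111111111
  ~e = 10101010101010101010101010101010
  (a | ~e) = 10101010101010101111111111111111
  ((d | (a | ~c)) & (a | ~e)) = 10100010101000101111111111111111

((d | (a | ~c)) & (a | ~e))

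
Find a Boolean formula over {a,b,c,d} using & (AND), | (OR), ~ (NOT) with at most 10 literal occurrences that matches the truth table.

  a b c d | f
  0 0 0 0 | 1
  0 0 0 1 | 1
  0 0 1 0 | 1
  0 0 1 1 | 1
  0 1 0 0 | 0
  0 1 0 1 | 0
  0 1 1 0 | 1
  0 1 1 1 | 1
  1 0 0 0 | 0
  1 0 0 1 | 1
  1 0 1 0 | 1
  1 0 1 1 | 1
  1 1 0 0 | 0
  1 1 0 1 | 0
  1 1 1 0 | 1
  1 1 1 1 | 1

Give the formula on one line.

  ~a = 1111111100000000
  (c & b) = 0000001100000011
  ~b = 1111000011110000
  ~c = 1100110011001100
  (~c | d) = 1101110111011101
  (~b & (~c | d)) = 1101000011010000
  ((c & b) | (~b & (~c | d))) = 1101001111010011
  (d & ((c & b) | (~b & (~c | d)))) = 0101000101010001
  (~a | (d & ((c & b) | (~b & (~c | d))))) = 1111111101010001
  ((~a | (d & ((c & b) | (~b & (~c | d))))) & ~b) = 1111000001010000
  (c | ((~a | (d & ((c & b) | (~b & (~c | d))))) & ~b)) = 1111001101110011

(c | ((~a | (d & ((c & b) | (~b & (~c | d))))) & ~b))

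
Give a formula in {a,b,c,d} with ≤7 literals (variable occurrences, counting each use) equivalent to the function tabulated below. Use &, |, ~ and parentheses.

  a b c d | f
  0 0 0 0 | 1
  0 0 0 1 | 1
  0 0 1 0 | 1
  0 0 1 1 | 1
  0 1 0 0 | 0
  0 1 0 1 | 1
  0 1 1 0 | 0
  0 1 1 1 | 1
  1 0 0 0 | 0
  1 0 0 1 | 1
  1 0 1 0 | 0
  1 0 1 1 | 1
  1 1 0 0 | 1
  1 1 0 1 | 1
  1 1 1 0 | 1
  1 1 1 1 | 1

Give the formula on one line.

  (a & b) = 0000000000001111
  ~d = 1010101010101010
  ~b = 1111000011110000
  (~d & ~b) = 1010000010100000
  ~a = 1111111100000000
  ((~d & ~b) & ~a) = 1010000000000000
  (((~d & ~b) & ~a) | d) = 1111010101010101
  ((a & b) | (((~d & ~b) & ~a) | d)) = 1111010101011111

((a & b) | (((~d & ~b) & ~a) | d))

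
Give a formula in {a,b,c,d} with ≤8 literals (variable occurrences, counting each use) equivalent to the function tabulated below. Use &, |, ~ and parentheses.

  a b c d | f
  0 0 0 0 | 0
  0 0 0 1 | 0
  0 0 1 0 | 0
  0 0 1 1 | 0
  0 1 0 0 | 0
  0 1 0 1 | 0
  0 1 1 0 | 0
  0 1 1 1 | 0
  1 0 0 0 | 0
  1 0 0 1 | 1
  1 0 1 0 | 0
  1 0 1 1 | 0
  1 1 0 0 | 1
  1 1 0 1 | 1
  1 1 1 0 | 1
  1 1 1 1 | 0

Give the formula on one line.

  ~a = 1111111100000000
  ~d = 1010101010101010
  (~a | ~d) = 1111111110101010
  ~c = 1100110011001100
  ((~a | ~d) | ~c) = 1111111111101110
  (~c & d) = 0100010001000100
  ((~c & d) | b) = 0100111101001111
  (((~c & d) | b) & a) = 0000000001001111
  (((~a | ~d) | ~c) & (((~c & d) | b) & a)) = 0000000001001110

(((~a | ~d) | ~c) & (((~c & d) | b) & a))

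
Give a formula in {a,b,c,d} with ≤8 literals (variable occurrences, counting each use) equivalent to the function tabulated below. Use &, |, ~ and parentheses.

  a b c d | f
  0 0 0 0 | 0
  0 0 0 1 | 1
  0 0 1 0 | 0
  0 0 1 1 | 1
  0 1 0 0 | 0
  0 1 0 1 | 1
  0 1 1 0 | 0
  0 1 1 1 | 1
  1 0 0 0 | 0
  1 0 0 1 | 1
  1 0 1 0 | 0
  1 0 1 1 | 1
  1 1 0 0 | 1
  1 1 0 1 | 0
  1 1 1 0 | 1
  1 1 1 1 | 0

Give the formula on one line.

  ~b = 1111000011110000
  ~a = 1111111100000000
  (~b | ~a) = 1111111111110000
  ((~b | ~a) & d) = 0101010101010000
  ~d = 1010101010101010
  (~d & a) = 0000000010101010
  ((~d & a) & b) = 0000000000001010
  (((~b | ~a) & d) | ((~d & a) & b)) = 0101010101011010

(((~b | ~a) & d) | ((~d & a) & b))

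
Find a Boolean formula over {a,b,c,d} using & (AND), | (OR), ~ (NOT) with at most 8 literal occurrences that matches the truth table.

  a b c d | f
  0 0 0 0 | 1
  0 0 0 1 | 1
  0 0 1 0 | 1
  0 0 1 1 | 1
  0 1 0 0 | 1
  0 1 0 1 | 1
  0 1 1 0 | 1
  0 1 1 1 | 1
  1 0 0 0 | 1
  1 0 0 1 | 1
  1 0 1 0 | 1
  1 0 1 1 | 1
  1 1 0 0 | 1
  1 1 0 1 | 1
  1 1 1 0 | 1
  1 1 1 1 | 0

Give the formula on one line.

  ~b = 1111000011110000
  ~d = 1010101010101010
  (~b | ~d) = 1111101011111010
  ~c = 1100110011001100
  (~c & a) = 0000000011001100
  (d & (~c & a)) = 0000000001000100
  ~a = 1111111100000000
  ((d & (~c & a)) | ~a) = 1111111101000100
  ((~b | ~d) | ((d & (~c & a)) | ~a)) = 1111111111111110

((~b | ~d) | ((d & (~c & a)) | ~a))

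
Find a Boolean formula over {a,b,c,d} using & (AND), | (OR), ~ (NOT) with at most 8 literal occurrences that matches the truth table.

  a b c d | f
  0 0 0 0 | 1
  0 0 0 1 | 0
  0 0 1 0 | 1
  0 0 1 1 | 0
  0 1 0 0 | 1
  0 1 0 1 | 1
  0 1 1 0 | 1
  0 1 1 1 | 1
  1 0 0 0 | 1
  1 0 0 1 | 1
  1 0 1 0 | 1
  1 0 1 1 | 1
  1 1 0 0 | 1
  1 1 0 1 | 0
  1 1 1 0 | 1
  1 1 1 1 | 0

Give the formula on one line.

(((b & d) & ~a) | (~d | (~b & a)))

  (b & d) = 0000010100000101
  ~a = 1111111100000000
  ((b & d) & ~a) = 0000010100000000
  ~d = 1010101010101010
  ~b = 1111000011110000
  (~b & a) = 0000000011110000
  (~d | (~b & a)) = 1010101011111010
  (((b & d) & ~a) | (~d | (~b & a))) = 1010111111111010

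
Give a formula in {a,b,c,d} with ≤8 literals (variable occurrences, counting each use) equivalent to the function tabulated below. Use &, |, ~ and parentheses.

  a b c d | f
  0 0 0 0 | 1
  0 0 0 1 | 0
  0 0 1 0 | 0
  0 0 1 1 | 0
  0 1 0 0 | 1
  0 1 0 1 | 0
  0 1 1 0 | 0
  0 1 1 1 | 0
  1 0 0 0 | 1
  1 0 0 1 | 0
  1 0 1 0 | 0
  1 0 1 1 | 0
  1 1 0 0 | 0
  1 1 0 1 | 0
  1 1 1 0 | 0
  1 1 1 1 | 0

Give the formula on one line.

  ~b = 1111000011110000
  ~a = 1111111100000000
  (d | ~a) = 1111111101010101
  (~b | (d | ~a)) = 1111111111110101
  ~d = 1010101010101010
  ~c = 1100110011001100
  (~d & ~c) = 1000100010001000
  ((~b | (d | ~a)) & (~d & ~c)) = 1000100010000000

((~b | (d | ~a)) & (~d & ~c))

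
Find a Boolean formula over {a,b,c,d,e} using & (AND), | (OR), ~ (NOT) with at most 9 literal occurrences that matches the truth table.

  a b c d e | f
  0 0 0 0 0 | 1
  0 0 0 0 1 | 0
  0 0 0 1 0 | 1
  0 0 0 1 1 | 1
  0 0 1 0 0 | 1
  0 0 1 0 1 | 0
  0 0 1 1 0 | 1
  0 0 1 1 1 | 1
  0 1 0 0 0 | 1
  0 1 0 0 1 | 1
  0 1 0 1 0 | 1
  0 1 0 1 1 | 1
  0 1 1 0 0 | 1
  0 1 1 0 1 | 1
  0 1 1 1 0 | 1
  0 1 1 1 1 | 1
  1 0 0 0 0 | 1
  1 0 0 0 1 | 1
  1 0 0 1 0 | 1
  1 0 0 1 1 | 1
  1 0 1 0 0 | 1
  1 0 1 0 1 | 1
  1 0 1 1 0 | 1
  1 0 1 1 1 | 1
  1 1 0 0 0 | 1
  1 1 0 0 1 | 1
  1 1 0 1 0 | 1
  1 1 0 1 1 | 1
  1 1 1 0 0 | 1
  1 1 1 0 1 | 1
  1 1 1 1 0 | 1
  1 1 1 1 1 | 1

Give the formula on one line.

(((~e | (e & a)) | (~d & b)) | d)

  ~e = 10101010101010101010101010101010
  (e & a) = 00000000000000000101010101010101
  (~e | (e & a)) = 10101010101010101111111111111111
  ~d = 11001100110011001100110011001100
  (~d & b) = 00000000110011000000000011001100
  ((~e | (e & a)) | (~d & b)) = 10101010111011101111111111111111
  (((~e | (e & a)) | (~d & b)) | d) = 10111011111111111111111111111111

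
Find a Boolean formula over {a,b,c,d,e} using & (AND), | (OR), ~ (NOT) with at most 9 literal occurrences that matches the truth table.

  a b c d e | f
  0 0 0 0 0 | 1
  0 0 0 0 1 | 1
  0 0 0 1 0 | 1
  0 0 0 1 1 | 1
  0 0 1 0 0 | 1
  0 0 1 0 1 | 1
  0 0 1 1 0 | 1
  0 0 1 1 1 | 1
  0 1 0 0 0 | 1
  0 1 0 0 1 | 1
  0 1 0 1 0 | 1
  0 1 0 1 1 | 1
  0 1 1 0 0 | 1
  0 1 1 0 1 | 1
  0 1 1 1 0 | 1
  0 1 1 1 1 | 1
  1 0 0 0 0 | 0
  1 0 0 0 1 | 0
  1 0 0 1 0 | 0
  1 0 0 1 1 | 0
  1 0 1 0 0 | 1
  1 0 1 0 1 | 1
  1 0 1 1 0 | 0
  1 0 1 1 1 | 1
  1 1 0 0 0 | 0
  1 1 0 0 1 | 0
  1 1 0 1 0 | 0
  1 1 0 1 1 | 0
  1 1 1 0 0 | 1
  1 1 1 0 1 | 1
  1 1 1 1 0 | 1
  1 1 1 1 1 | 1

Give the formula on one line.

  ~d = 11001100110011001100110011001100
  (~d & c) = 00001100000011000000110000001100
  ~a = 11111111111111110000000000000000
  ((~d & c) | ~a) = 11111111111111110000110000001100
  (b & c) = 00000000000011110000000000001111
  (c & e) = 00000101000001010000010100000101
  ((c & e) & a) = 00000000000000000000010100000101
  ((b & c) | ((c & e) & a)) = 00000000000011110000010100001111
  (((~d & c) | ~a) | ((b & c) | ((c & e) & a))) = 11111111111111110000110100001111

(((~d & c) | ~a) | ((b & c) | ((c & e) & a)))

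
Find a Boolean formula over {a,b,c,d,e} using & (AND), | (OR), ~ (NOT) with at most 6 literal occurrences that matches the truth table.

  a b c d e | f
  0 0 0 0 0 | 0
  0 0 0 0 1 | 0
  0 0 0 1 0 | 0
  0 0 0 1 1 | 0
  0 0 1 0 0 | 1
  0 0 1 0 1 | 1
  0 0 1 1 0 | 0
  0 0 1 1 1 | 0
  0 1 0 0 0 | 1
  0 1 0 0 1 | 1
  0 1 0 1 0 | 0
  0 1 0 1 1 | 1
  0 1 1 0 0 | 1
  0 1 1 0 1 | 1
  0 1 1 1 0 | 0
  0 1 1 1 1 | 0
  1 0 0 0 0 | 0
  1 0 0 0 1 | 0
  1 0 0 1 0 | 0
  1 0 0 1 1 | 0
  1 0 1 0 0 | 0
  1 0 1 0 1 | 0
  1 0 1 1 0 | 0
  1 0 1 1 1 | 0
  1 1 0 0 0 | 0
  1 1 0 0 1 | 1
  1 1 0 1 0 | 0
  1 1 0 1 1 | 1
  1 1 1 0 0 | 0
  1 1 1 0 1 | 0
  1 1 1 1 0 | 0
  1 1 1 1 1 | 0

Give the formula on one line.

(((~d & ~a) | (~c & e)) & (c | b))

  ~d = 11001100110011001100110011001100
  ~a = 11111111111111110000000000000000
  (~d & ~a) = 11001100110011000000000000000000
  ~c = 11110000111100001111000011110000
  (~c & e) = 01010000010100000101000001010000
  ((~d & ~a) | (~c & e)) = 11011100110111000101000001010000
  (c | b) = 00001111111111110000111111111111
  (((~d & ~a) | (~c & e)) & (c | b)) = 00001100110111000000000001010000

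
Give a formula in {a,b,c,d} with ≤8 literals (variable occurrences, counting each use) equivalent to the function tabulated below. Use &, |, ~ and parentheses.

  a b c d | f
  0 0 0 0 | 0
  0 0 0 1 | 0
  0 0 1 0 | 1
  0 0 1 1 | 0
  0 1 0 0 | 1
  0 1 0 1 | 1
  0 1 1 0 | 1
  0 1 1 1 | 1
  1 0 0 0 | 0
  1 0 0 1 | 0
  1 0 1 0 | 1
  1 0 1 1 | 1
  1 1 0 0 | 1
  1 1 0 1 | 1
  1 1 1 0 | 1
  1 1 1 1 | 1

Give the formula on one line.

(b | ((a | ~d) & (b | c)))

  ~d = 1010101010101010
  (a | ~d) = 1010101011111111
  (b | c) = 0011111100111111
  ((a | ~d) & (b | c)) = 0010101000111111
  (b | ((a | ~d) & (b | c))) = 0010111100111111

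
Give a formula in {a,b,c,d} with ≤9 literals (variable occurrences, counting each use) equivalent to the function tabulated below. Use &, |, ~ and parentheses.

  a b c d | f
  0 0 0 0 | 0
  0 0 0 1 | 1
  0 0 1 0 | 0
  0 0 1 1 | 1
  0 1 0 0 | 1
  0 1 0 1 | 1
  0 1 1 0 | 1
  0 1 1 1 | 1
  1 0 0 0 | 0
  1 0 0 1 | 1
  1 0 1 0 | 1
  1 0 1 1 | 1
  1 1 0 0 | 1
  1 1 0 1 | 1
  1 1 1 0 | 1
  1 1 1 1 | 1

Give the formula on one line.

  (d & b) = 0000010100000101
  (a & c) = 0000000000110011
  ((d & b) | (a & c)) = 0000010100110111
  (((d & b) | (a & c)) | d) = 0101010101110111
  ((((d & b) | (a & c)) | d) | b) = 0101111101111111

((((d & b) | (a & c)) | d) | b)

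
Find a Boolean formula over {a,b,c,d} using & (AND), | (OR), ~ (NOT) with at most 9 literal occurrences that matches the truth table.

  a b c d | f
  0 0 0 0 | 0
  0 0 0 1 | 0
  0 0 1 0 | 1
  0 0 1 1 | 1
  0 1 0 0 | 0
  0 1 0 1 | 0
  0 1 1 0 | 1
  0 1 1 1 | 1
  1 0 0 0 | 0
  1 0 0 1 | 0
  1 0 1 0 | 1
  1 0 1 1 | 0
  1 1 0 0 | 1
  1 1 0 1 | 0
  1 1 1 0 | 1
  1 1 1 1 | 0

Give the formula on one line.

(((a & b) | c) & (((~a & d) | (~d & c)) | (b & ~d)))

  (a & b) = 0000000000001111
  ((a & b) | c) = 0011001100111111
  ~a = 1111111100000000
  (~a & d) = 0101010100000000
  ~d = 1010101010101010
  (~d & c) = 0010001000100010
  ((~a & d) | (~d & c)) = 0111011100100010
  (b & ~d) = 0000101000001010
  (((~a & d) | (~d & c)) | (b & ~d)) = 0111111100101010
  (((a & b) | c) & (((~a & d) | (~d & c)) | (b & ~d))) = 0011001100101010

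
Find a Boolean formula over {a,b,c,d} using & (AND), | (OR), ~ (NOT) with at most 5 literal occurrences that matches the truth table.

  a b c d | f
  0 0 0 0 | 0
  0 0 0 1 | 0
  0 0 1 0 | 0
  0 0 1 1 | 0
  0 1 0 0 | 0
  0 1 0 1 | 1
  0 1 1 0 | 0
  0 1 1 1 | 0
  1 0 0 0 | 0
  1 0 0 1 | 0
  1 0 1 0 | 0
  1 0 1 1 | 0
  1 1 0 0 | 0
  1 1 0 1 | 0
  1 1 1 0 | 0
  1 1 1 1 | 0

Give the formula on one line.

  ~c = 1100110011001100
  ~b = 1111000011110000
  (~c | ~b) = 1111110011111100
  (d & b) = 0000010100000101
  ~a = 1111111100000000
  ((d & b) & ~a) = 0000010100000000
  ((~c | ~b) & ((d & b) & ~a)) = 0000010000000000

((~c | ~b) & ((d & b) & ~a))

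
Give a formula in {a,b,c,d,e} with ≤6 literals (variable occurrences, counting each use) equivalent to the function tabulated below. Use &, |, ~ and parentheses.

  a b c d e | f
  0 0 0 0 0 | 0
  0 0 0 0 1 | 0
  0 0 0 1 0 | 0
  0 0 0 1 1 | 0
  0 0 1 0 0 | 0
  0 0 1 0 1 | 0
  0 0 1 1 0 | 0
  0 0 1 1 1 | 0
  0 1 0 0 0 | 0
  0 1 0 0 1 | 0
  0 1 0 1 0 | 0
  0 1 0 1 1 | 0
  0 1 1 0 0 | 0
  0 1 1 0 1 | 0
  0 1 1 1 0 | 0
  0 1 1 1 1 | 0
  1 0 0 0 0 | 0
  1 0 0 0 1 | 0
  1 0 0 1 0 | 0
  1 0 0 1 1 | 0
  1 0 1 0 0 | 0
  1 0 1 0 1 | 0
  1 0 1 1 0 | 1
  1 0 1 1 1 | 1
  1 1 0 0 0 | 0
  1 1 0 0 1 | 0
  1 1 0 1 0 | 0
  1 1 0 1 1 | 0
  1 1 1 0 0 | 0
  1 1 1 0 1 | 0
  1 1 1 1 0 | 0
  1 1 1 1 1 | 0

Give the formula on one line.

((a & c) & (d & ~b))

  (a & c) = 00000000000000000000111100001111
  ~b = 11111111000000001111111100000000
  (d & ~b) = 00110011000000000011001100000000
  ((a & c) & (d & ~b)) = 00000000000000000000001100000000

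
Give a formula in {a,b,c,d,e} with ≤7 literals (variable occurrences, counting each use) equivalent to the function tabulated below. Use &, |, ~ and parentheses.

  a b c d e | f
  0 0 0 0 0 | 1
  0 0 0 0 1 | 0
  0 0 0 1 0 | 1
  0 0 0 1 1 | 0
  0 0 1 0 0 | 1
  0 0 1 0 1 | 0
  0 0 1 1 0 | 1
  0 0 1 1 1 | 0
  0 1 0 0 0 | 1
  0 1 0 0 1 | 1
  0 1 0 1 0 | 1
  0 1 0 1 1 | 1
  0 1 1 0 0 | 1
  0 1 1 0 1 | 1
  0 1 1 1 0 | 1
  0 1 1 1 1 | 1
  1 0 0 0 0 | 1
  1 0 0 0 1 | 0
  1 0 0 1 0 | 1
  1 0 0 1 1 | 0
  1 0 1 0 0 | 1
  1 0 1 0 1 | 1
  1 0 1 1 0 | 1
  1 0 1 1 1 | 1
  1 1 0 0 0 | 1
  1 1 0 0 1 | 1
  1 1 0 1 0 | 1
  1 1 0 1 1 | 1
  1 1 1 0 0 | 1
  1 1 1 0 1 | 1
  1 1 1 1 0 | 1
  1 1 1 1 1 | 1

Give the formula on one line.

  (c & a) = 00000000000000000000111100001111
  ~e = 10101010101010101010101010101010
  (b | ~e) = 10101010111111111010101011111111
  ((c & a) | (b | ~e)) = 10101010111111111010111111111111

((c & a) | (b | ~e))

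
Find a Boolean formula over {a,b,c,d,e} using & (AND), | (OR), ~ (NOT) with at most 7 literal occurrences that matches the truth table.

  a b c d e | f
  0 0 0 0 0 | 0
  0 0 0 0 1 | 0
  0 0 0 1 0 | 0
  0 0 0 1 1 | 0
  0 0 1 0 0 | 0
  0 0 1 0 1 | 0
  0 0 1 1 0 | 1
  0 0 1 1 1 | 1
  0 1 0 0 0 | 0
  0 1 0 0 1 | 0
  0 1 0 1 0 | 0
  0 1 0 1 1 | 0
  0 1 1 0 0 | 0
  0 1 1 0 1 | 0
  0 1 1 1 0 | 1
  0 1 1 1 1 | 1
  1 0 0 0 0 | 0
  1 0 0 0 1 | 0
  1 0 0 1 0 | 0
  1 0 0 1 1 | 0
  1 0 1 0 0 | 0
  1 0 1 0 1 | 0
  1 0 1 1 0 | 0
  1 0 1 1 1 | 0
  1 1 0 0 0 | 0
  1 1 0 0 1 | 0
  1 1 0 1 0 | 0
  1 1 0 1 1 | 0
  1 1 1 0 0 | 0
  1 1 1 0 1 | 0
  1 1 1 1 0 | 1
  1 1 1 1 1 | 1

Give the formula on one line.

  (c & d) = 00000011000000110000001100000011
  ~a = 11111111111111110000000000000000
  (d & ~a) = 00110011001100110000000000000000
  ((d & ~a) | b) = 00110011111111110000000011111111
  ((c & d) & ((d & ~a) | b)) = 00000011000000110000000000000011

((c & d) & ((d & ~a) | b))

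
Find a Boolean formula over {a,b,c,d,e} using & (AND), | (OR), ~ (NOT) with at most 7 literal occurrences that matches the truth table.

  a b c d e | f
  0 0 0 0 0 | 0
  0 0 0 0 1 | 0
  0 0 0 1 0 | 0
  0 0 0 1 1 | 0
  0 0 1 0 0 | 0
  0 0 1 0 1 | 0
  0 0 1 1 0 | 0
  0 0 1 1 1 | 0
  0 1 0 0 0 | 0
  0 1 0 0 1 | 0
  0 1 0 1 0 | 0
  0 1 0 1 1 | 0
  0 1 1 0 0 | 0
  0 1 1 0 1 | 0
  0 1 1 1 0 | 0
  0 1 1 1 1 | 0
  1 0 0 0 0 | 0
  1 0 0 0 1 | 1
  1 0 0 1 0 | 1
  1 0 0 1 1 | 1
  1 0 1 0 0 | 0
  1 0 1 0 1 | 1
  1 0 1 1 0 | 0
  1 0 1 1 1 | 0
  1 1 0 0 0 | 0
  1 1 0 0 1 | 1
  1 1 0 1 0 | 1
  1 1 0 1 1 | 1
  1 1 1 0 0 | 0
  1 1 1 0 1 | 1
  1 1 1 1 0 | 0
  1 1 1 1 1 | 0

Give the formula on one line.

  ~c = 11110000111100001111000011110000
  (d & ~c) = 00110000001100000011000000110000
  ~d = 11001100110011001100110011001100
  (d | e) = 01110111011101110111011101110111
  (~d & (d | e)) = 01000100010001000100010001000100
  ((~d & (d | e)) & a) = 00000000000000000100010001000100
  ((d & ~c) | ((~d & (d | e)) & a)) = 00110000001100000111010001110100
  (((d & ~c) | ((~d & (d | e)) & a)) & a) = 00000000000000000111010001110100

(((d & ~c) | ((~d & (d | e)) & a)) & a)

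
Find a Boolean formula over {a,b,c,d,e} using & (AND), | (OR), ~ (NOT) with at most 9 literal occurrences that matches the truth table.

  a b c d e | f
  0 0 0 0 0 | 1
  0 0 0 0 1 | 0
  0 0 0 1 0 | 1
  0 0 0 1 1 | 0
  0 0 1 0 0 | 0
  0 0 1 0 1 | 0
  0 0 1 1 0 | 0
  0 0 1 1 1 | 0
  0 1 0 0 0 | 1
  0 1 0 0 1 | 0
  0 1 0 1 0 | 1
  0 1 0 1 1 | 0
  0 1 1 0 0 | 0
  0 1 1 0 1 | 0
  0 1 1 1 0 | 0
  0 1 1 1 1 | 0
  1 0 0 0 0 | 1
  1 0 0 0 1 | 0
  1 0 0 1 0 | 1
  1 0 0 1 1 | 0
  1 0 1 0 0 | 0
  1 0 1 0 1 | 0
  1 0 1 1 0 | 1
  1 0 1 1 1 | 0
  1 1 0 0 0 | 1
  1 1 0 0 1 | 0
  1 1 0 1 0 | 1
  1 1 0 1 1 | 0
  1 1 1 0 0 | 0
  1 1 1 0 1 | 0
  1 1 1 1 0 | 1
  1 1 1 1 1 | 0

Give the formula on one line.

  ~e = 10101010101010101010101010101010
  ~c = 11110000111100001111000011110000
  (c | ~e) = 10101111101011111010111110101111
  (~c & (c | ~e)) = 10100000101000001010000010100000
  (a | ~c) = 11110000111100001111111111111111
  ~a = 11111111111111110000000000000000
  (d | ~a) = 11111111111111110011001100110011
  ((a | ~c) & (d | ~a)) = 11110000111100000011001100110011
  ((~c & (c | ~e)) | ((a | ~c) & (d | ~a))) = 11110000111100001011001110110011
  (~e & ((~c & (c | ~e)) | ((a | ~c) & (d | ~a)))) = 10100000101000001010001010100010

(~e & ((~c & (c | ~e)) | ((a | ~c) & (d | ~a))))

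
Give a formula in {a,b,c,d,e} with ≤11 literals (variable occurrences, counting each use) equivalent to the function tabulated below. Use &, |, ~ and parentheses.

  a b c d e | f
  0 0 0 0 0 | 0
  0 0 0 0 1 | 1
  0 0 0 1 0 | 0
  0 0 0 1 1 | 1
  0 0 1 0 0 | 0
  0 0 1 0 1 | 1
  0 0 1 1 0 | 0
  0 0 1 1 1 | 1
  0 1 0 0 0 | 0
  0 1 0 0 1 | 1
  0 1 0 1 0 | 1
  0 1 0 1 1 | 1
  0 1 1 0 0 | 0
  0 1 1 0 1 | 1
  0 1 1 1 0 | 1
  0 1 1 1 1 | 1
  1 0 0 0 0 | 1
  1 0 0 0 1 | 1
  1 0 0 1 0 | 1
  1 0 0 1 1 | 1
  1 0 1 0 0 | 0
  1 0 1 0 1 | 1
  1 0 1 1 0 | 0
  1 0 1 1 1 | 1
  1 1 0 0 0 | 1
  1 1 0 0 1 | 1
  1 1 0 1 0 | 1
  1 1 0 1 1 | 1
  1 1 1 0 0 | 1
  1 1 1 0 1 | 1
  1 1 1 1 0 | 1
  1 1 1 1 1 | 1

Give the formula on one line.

  (b & d) = 00000000001100110000000000110011
  ((b & d) | e) = 01010101011101110101010101110111
  ~b = 11111111000000001111111100000000
  (~b & e) = 01010101000000000101010100000000
  ~e = 10101010101010101010101010101010
  ~c = 11110000111100001111000011110000
  (~e & ~c) = 10100000101000001010000010100000
  (b | (~e & ~c)) = 10100000111111111010000011111111
  ((b | (~e & ~c)) & a) = 00000000000000001010000011111111
  ((~b & e) | ((b | (~e & ~c)) & a)) = 01010101000000001111010111111111
  (((b & d) | e) | ((~b & e) | ((b | (~e & ~c)) & a))) = 01010101011101111111010111111111

(((b & d) | e) | ((~b & e) | ((b | (~e & ~c)) & a)))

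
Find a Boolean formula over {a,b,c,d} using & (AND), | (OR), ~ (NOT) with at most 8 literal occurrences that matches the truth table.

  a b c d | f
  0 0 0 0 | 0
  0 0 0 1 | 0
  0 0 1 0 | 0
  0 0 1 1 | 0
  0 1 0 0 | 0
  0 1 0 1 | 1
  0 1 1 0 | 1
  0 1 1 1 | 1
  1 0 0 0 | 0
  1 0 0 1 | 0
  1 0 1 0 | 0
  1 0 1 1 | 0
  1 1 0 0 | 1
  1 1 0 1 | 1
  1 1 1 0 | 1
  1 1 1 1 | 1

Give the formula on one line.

(b & (((c | b) & (a | d)) | (b & c)))

  (c | b) = 0011111100111111
  (a | d) = 0101010111111111
  ((c | b) & (a | d)) = 0001010100111111
  (b & c) = 0000001100000011
  (((c | b) & (a | d)) | (b & c)) = 0001011100111111
  (b & (((c | b) & (a | d)) | (b & c))) = 0000011100001111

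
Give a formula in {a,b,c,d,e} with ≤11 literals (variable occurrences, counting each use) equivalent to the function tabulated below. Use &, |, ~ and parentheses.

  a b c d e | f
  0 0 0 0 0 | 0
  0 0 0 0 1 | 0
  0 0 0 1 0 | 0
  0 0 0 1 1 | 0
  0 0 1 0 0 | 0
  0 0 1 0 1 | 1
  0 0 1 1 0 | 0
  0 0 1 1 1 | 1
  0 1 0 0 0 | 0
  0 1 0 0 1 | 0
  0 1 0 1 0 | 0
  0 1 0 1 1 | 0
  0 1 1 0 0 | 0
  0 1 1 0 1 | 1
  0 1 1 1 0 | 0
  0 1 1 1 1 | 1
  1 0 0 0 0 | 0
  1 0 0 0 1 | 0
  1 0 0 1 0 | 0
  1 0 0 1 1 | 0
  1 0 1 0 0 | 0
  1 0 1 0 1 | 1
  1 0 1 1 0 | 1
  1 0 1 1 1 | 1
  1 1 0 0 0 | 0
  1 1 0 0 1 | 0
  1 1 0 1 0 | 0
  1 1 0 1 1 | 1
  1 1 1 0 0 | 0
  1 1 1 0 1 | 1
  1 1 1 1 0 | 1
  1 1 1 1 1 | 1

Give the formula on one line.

  (e & c) = 00000101000001010000010100000101
  (b | c) = 00001111111111110000111111111111
  (a & (b | c)) = 00000000000000000000111111111111
  (e | c) = 01011111010111110101111101011111
  ((e | c) & d) = 00010011000100110001001100010011
  ((a & (b | c)) & ((e | c) & d)) = 00000000000000000000001100010011
  ((e & c) | ((a & (b | c)) & ((e | c) & d))) = 00000101000001010000011100010111

((e & c) | ((a & (b | c)) & ((e | c) & d)))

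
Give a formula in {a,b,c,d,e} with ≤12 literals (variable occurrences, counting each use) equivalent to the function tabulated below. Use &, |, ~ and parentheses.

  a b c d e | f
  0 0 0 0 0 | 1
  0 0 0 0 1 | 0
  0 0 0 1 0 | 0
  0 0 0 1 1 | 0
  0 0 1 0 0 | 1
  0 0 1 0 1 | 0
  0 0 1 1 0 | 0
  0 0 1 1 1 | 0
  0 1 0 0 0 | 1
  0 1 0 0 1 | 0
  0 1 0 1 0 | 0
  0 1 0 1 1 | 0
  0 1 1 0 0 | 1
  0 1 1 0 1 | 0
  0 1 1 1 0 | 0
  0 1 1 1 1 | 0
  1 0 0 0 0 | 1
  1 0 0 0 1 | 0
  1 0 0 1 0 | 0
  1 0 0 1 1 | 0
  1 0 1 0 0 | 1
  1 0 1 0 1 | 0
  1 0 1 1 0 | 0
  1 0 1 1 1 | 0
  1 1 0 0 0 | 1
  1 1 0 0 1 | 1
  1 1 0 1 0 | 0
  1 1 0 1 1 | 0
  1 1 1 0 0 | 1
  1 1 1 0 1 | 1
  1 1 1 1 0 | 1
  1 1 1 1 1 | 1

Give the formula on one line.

((~e & ~d) | ((a & b) & (~d | ((b & (a & c)) & d))))

  ~e = 10101010101010101010101010101010
  ~d = 11001100110011001100110011001100
  (~e & ~d) = 10001000100010001000100010001000
  (a & b) = 00000000000000000000000011111111
  (a & c) = 00000000000000000000111100001111
  (b & (a & c)) = 00000000000000000000000000001111
  ((b & (a & c)) & d) = 00000000000000000000000000000011
  (~d | ((b & (a & c)) & d)) = 11001100110011001100110011001111
  ((a & b) & (~d | ((b & (a & c)) & d))) = 00000000000000000000000011001111
  ((~e & ~d) | ((a & b) & (~d | ((b & (a & c)) & d)))) = 10001000100010001000100011001111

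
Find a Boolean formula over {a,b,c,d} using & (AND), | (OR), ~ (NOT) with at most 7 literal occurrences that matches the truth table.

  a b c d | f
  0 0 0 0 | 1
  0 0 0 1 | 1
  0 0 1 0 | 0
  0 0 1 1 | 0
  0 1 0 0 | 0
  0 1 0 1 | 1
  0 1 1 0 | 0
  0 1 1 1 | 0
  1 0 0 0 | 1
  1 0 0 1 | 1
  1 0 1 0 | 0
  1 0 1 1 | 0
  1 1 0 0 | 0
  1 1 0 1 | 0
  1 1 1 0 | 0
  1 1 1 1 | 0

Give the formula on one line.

  ~a = 1111111100000000
  (~a & d) = 0101010100000000
  ~b = 1111000011110000
  ((~a & d) | ~b) = 1111010111110000
  ~c = 1100110011001100
  (((~a & d) | ~b) & ~c) = 1100010011000000

(((~a & d) | ~b) & ~c)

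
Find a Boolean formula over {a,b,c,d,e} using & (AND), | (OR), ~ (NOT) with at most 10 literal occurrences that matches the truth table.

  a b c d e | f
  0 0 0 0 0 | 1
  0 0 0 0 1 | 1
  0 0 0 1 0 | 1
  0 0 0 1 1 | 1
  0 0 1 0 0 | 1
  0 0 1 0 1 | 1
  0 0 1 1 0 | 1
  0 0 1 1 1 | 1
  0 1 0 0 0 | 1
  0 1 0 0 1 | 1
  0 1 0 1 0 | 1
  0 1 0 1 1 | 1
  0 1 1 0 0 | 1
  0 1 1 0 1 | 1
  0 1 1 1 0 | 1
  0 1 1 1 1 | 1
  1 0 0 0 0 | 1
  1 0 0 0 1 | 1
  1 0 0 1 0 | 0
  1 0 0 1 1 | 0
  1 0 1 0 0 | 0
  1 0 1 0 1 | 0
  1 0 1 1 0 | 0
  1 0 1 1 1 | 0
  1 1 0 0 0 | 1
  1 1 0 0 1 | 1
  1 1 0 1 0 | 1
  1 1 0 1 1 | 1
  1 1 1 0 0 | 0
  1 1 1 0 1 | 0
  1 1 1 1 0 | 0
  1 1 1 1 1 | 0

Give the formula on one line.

  ~d = 11001100110011001100110011001100
  ~c = 11110000111100001111000011110000
  (~d & ~c) = 11000000110000001100000011000000
  ~a = 11111111111111110000000000000000
  (e | d) = 01110111011101110111011101110111
  ((e | d) & ~c) = 01110000011100000111000001110000
  (((e | d) & ~c) & b) = 00000000011100000000000001110000
  ((((e | d) & ~c) & b) & a) = 00000000000000000000000001110000
  (~a | ((((e | d) & ~c) & b) & a)) = 11111111111111110000000001110000
  ((~d & ~c) | (~a | ((((e | d) & ~c) & b) & a))) = 11111111111111111100000011110000

((~d & ~c) | (~a | ((((e | d) & ~c) & b) & a)))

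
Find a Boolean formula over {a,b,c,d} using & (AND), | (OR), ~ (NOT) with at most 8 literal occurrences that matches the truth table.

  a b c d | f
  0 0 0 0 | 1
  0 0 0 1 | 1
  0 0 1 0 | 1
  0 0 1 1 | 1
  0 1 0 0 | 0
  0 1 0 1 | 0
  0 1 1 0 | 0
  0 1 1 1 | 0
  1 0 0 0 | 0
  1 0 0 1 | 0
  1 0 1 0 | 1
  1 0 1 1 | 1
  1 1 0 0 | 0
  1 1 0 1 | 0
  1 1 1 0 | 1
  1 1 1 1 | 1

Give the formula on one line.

((a | (c | ~b)) & ((~b | (a | ~c)) & (c | ~a)))

  ~b = 1111000011110000
  (c | ~b) = 1111001111110011
  (a | (c | ~b)) = 1111001111111111
  ~c = 1100110011001100
  (a | ~c) = 1100110011111111
  (~b | (a | ~c)) = 1111110011111111
  ~a = 1111111100000000
  (c | ~a) = 1111111100110011
  ((~b | (a | ~c)) & (c | ~a)) = 1111110000110011
  ((a | (c | ~b)) & ((~b | (a | ~c)) & (c | ~a))) = 1111000000110011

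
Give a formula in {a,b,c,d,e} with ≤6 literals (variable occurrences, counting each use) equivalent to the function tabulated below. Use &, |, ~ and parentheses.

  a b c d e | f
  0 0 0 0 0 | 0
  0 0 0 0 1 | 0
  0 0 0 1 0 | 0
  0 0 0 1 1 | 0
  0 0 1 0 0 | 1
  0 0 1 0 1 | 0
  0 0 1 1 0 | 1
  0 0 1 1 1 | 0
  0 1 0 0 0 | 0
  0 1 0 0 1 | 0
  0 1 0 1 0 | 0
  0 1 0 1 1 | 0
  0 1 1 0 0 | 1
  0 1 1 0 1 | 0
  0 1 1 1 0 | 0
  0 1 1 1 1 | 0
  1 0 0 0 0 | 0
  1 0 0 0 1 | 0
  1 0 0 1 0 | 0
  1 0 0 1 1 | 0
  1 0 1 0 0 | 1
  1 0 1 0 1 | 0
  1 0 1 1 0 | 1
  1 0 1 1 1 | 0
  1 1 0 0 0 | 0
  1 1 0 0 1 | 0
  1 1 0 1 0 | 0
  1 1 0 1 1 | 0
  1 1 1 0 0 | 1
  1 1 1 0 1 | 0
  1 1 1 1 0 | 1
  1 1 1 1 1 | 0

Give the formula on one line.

(~e & ((c & a) | (c & (~b | ~d))))

  ~e = 10101010101010101010101010101010
  (c & a) = 00000000000000000000111100001111
  ~b = 11111111000000001111111100000000
  ~d = 11001100110011001100110011001100
  (~b | ~d) = 11111111110011001111111111001100
  (c & (~b | ~d)) = 00001111000011000000111100001100
  ((c & a) | (c & (~b | ~d))) = 00001111000011000000111100001111
  (~e & ((c & a) | (c & (~b | ~d)))) = 00001010000010000000101000001010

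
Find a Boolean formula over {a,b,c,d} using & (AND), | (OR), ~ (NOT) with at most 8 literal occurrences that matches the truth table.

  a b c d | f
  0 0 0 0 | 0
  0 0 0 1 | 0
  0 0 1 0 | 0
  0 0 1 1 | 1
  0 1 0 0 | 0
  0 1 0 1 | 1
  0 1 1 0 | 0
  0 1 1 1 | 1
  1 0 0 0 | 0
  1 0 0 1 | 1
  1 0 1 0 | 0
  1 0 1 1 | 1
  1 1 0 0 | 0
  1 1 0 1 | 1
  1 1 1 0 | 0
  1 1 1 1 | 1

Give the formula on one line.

(d & ((~d | a) | (b | (~d | c))))

  ~d = 1010101010101010
  (~d | a) = 1010101011111111
  (~d | c) = 1011101110111011
  (b | (~d | c)) = 1011111110111111
  ((~d | a) | (b | (~d | c))) = 1011111111111111
  (d & ((~d | a) | (b | (~d | c)))) = 0001010101010101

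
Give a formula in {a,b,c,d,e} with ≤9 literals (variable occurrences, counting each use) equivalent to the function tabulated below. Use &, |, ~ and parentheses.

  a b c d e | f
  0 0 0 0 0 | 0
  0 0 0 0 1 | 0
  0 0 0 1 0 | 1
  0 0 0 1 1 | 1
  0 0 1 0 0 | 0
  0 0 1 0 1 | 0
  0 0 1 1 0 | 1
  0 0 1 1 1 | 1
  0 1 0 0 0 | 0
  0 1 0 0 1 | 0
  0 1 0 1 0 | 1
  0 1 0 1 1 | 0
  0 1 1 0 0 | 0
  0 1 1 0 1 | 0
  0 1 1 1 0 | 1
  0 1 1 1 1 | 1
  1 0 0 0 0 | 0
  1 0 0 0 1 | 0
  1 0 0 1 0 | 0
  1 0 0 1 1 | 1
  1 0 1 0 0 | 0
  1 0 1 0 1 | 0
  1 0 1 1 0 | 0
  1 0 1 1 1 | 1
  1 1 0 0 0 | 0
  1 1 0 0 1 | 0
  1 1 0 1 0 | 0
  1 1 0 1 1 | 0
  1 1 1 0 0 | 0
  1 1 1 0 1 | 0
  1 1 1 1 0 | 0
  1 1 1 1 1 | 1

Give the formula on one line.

(d & ((~e | (~b | c)) & (~a | e)))

  ~e = 10101010101010101010101010101010
  ~b = 11111111000000001111111100000000
  (~b | c) = 11111111000011111111111100001111
  (~e | (~b | c)) = 11111111101011111111111110101111
  ~a = 11111111111111110000000000000000
  (~a | e) = 11111111111111110101010101010101
  ((~e | (~b | c)) & (~a | e)) = 11111111101011110101010100000101
  (d & ((~e | (~b | c)) & (~a | e))) = 00110011001000110001000100000001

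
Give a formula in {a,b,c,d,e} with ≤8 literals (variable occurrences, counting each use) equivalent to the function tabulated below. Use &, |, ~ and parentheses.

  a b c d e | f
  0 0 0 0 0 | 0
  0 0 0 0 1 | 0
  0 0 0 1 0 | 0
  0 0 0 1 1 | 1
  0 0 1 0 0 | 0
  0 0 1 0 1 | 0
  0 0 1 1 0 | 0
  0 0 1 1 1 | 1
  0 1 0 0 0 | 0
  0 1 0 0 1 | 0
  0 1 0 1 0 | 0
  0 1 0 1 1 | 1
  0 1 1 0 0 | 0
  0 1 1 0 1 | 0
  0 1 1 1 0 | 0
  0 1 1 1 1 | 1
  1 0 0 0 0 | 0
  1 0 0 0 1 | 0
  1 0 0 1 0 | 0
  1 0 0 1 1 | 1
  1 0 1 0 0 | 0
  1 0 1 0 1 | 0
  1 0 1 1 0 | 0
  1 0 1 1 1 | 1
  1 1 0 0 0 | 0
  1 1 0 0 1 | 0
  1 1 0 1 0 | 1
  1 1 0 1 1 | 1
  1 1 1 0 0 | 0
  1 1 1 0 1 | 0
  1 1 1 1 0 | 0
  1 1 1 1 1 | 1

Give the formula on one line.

  ~e = 10101010101010101010101010101010
  (a & ~e) = 00000000000000001010101010101010
  ((a & ~e) & b) = 00000000000000000000000010101010
  (e | ((a & ~e) & b)) = 01010101010101010101010111111111
  ~d = 11001100110011001100110011001100
  ~c = 11110000111100001111000011110000
  (e | ~c) = 11110101111101011111010111110101
  (~d | (e | ~c)) = 11111101111111011111110111111101
  ((e | ((a & ~e) & b)) & (~d | (e | ~c))) = 01010101010101010101010111111101
  (d & ((e | ((a & ~e) & b)) & (~d | (e | ~c)))) = 00010001000100010001000100110001

(d & ((e | ((a & ~e) & b)) & (~d | (e | ~c))))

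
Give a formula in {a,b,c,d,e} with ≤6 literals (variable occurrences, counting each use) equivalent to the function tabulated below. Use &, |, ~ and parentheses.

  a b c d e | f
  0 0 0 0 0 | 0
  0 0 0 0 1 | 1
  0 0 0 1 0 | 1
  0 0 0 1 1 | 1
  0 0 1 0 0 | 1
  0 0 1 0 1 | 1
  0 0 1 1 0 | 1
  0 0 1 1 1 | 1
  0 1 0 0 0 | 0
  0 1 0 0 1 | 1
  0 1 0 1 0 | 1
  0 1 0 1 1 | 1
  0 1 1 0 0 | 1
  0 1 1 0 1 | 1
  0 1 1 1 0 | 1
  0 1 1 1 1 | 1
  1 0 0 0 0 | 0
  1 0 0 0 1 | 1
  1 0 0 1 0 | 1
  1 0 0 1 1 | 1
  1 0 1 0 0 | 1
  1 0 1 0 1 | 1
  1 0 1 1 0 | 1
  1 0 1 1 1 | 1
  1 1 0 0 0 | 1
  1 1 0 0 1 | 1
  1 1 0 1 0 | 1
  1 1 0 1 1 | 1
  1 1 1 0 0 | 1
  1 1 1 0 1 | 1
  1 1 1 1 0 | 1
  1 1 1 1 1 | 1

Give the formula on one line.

  (d | e) = 01110111011101110111011101110111
  (d | a) = 00110011001100111111111111111111
  ((d | a) & b) = 00000000001100110000000011111111
  (c | ((d | a) & b)) = 00001111001111110000111111111111
  ((d | e) | (c | ((d | a) & b))) = 01111111011111110111111111111111

((d | e) | (c | ((d | a) & b)))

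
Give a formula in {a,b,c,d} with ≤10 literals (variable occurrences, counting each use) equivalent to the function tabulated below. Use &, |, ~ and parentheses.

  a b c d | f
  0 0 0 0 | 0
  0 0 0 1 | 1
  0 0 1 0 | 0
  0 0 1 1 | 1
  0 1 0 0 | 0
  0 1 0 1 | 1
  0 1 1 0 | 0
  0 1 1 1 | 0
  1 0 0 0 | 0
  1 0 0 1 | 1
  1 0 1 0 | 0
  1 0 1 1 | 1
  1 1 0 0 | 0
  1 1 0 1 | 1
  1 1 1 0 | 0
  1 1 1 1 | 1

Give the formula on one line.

  ~b = 1111000011110000
  (a | ~b) = 1111000011111111
  (c & (a | ~b)) = 0011000000110011
  ((c & (a | ~b)) | ~b) = 1111000011110011
  ~a = 1111111100000000
  (((c & (a | ~b)) | ~b) & ~a) = 1111000000000000
  ~d = 1010101010101010
  (a | ~d) = 1010101011111111
  ~c = 1100110011001100
  ((a | ~d) | ~c) = 1110111011111111
  ((((c & (a | ~b)) | ~b) & ~a) | ((a | ~d) | ~c)) = 1111111011111111
  (((((c & (a | ~b)) | ~b) & ~a) | ((a | ~d) | ~c)) & d) = 0101010001010101

(((((c & (a | ~b)) | ~b) & ~a) | ((a | ~d) | ~c)) & d)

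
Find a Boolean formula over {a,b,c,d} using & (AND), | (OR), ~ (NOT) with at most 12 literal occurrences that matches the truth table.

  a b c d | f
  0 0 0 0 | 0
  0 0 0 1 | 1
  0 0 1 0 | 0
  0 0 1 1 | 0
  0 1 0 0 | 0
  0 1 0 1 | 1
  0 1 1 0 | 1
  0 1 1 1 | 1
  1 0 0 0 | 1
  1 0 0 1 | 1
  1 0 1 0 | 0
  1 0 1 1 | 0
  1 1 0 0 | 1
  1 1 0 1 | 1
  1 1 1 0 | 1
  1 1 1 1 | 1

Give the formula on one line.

(((a | d) | (c | d)) & ((~c | (c & (b & a))) | b))

  (a | d) = 0101010111111111
  (c | d) = 0111011101110111
  ((a | d) | (c | d)) = 0111011111111111
  ~c = 1100110011001100
  (b & a) = 0000000000001111
  (c & (b & a)) = 0000000000000011
  (~c | (c & (b & a))) = 1100110011001111
  ((~c | (c & (b & a))) | b) = 1100111111001111
  (((a | d) | (c | d)) & ((~c | (c & (b & a))) | b)) = 0100011111001111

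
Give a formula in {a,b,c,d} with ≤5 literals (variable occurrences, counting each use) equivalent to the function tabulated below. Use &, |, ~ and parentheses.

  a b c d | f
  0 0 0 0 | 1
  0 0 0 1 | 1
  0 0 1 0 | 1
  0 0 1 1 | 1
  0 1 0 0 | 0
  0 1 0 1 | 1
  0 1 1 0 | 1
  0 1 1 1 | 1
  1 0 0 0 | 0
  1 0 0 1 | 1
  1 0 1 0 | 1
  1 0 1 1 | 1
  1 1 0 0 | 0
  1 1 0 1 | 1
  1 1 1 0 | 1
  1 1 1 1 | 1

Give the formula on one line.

((d | (~a & ~b)) | c)

  ~a = 1111111100000000
  ~b = 1111000011110000
  (~a & ~b) = 1111000000000000
  (d | (~a & ~b)) = 1111010101010101
  ((d | (~a & ~b)) | c) = 1111011101110111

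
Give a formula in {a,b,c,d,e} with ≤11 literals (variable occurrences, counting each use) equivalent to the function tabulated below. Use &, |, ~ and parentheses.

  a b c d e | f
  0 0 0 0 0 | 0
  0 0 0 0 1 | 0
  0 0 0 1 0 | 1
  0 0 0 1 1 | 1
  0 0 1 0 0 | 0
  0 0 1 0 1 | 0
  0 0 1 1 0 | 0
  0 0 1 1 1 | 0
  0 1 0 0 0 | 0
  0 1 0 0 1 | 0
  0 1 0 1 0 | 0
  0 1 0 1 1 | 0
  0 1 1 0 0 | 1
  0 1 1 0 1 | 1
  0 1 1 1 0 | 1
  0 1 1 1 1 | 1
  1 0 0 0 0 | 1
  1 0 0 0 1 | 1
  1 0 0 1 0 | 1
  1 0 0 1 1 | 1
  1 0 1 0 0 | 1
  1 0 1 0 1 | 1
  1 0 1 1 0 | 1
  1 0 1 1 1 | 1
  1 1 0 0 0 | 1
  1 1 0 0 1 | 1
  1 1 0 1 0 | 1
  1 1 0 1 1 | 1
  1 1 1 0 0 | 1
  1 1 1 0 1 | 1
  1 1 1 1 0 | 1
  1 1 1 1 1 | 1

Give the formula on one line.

  ~c = 11110000111100001111000011110000
  ~b = 11111111000000001111111100000000
  (~c & ~b) = 11110000000000001111000000000000
  ~a = 11111111111111110000000000000000
  (b & ~a) = 00000000111111110000000000000000
  (d | (b & ~a)) = 00110011111111110011001100110011
  ((~c & ~b) & (d | (b & ~a))) = 00110000000000000011000000000000
  (a | ((~c & ~b) & (d | (b & ~a)))) = 00110000000000001111111111111111
  (c & b) = 00000000000011110000000000001111
  ((a | ((~c & ~b) & (d | (b & ~a)))) | (c & b)) = 00110000000011111111111111111111

((a | ((~c & ~b) & (d | (b & ~a)))) | (c & b))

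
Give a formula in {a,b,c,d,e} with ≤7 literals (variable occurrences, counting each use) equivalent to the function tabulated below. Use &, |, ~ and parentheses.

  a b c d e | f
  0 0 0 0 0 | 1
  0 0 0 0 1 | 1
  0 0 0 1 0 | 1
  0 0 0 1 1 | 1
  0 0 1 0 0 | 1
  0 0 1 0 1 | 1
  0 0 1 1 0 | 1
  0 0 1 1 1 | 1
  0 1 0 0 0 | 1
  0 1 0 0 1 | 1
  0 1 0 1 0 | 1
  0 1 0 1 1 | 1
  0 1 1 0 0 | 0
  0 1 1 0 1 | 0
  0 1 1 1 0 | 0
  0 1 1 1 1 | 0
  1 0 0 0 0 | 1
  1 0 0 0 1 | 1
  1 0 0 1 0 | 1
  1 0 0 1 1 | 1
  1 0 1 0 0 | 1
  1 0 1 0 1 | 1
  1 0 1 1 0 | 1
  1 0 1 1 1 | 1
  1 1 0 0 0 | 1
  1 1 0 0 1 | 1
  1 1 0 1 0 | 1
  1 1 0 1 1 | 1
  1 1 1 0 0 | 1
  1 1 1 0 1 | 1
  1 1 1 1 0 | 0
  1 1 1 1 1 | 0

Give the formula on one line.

((~b | (a & ~d)) | ~c)

  ~b = 11111111000000001111111100000000
  ~d = 11001100110011001100110011001100
  (a & ~d) = 00000000000000001100110011001100
  (~b | (a & ~d)) = 11111111000000001111111111001100
  ~c = 11110000111100001111000011110000
  ((~b | (a & ~d)) | ~c) = 11111111111100001111111111111100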